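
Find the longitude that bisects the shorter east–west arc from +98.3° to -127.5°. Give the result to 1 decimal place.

Signed shortest Δλ from +98.3° to -127.5° is +134.2°.
Midpoint longitude = +98.3° + (+134.2°)/2 = +98.3° + 67.1° = +165.4°.
(The naïve average (+98.3 + -127.5)/2 = -14.6° is on the wrong side of the globe.)

+165.4°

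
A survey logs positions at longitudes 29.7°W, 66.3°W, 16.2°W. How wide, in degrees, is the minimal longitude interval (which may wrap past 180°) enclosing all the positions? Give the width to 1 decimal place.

50.1°

Sort the longitudes: -66.3°, -29.7°, -16.2°.
Eastward gaps between consecutive values (wrapping around): 36.6°, 13.5°, 309.9°.
Largest gap = 309.9° ⇒ minimal covering band is its complement: 360° − 309.9° = 50.1°.
Band runs from -66.3° eastward to -16.2°.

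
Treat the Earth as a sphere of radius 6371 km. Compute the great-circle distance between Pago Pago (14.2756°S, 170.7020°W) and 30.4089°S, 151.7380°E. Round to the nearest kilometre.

Δλ = 151.7380 − -170.7020 = 322.4400°; wrapped into (−180°, 180°]: -37.5600°.
Δφ = -30.4089 − -14.2756 = -16.1333°.
a = sin²(Δφ/2) + cos φ₁ · cos φ₂ · sin²(Δλ/2) = 0.106316.
c = 2·atan2(√a, √(1−a)) = 0.66427 rad → d = 6371·c ≈ 4232.05 km.

4232 km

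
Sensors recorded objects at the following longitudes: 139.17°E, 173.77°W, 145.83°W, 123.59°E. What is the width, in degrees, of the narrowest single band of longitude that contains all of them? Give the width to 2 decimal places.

90.58°

Sort the longitudes: -173.77°, -145.83°, +123.59°, +139.17°.
Eastward gaps between consecutive values (wrapping around): 27.94°, 269.42°, 15.58°, 47.06°.
Largest gap = 269.42° ⇒ minimal covering band is its complement: 360° − 269.42° = 90.58°.
Band runs from +123.59° eastward to -145.83°, crossing the antimeridian.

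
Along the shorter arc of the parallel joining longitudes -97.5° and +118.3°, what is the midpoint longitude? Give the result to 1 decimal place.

Signed shortest Δλ from -97.5° to +118.3° is -144.2°.
Midpoint longitude = -97.5° + (-144.2°)/2 = -97.5° − 72.1° = -169.6°.
(The naïve average (-97.5 + +118.3)/2 = 10.4° is on the wrong side of the globe.)

-169.6°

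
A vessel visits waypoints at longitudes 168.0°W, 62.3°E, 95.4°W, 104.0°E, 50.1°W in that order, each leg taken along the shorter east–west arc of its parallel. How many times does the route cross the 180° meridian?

2

Leg 1: -168.0° → +62.3°, shortest Δλ = -129.7° (west) — crosses 180°.
Leg 2: +62.3° → -95.4°, shortest Δλ = -157.7° (west) — does not cross 180°.
Leg 3: -95.4° → +104.0°, shortest Δλ = -160.6° (west) — crosses 180°.
Leg 4: +104.0° → -50.1°, shortest Δλ = -154.1° (west) — does not cross 180°.
Total crossings: 2.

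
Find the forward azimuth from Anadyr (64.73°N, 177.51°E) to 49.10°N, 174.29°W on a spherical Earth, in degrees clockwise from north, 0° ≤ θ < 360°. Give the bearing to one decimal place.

Δλ = -174.29 − 177.51 = -351.80°; wrapped into (−180°, 180°]: 8.20°.
θ = atan2( sin Δλ · cos φ₂ , cos φ₁ · sin φ₂ − sin φ₁ · cos φ₂ · cos Δλ )
  = atan2(0.09338, -0.26337) = 160.477° → normalised to [0°, 360°): 160.477°.

160.5°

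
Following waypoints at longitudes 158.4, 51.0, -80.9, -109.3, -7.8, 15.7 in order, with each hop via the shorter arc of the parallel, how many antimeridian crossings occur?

0

Leg 1: +158.4° → +51.0°, shortest Δλ = -107.4° (west) — does not cross 180°.
Leg 2: +51.0° → -80.9°, shortest Δλ = -131.9° (west) — does not cross 180°.
Leg 3: -80.9° → -109.3°, shortest Δλ = -28.4° (west) — does not cross 180°.
Leg 4: -109.3° → -7.8°, shortest Δλ = 101.5° (east) — does not cross 180°.
Leg 5: -7.8° → +15.7°, shortest Δλ = 23.5° (east) — does not cross 180°.
Total crossings: 0.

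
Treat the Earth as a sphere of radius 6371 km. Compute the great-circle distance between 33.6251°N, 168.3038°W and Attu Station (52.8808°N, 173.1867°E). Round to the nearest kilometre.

2597 km

Δλ = 173.1867 − -168.3038 = 341.4905°; wrapped into (−180°, 180°]: -18.5095°.
Δφ = 52.8808 − 33.6251 = 19.2557°.
a = sin²(Δφ/2) + cos φ₁ · cos φ₂ · sin²(Δλ/2) = 0.040969.
c = 2·atan2(√a, √(1−a)) = 0.40763 rad → d = 6371·c ≈ 2597.02 km.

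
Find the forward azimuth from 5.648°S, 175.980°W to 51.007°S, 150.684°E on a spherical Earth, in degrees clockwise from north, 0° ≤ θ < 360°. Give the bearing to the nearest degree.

Δλ = 150.684 − -175.980 = 326.664°; wrapped into (−180°, 180°]: -33.336°.
θ = atan2( sin Δλ · cos φ₂ , cos φ₁ · sin φ₂ − sin φ₁ · cos φ₂ · cos Δλ )
  = atan2(-0.34579, -0.72171) = -154.400° → normalised to [0°, 360°): 205.600°.

206°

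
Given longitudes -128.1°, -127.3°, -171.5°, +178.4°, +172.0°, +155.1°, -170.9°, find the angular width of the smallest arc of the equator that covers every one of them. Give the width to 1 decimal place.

77.6°

Sort the longitudes: -171.5°, -170.9°, -128.1°, -127.3°, +155.1°, +172.0°, +178.4°.
Eastward gaps between consecutive values (wrapping around): 0.6°, 42.8°, 0.8°, 282.4°, 16.9°, 6.4°, 10.1°.
Largest gap = 282.4° ⇒ minimal covering band is its complement: 360° − 282.4° = 77.6°.
Band runs from +155.1° eastward to -127.3°, crossing the antimeridian.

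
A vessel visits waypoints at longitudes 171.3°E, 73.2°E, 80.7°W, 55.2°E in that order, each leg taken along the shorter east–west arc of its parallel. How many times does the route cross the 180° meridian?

0

Leg 1: +171.3° → +73.2°, shortest Δλ = -98.1° (west) — does not cross 180°.
Leg 2: +73.2° → -80.7°, shortest Δλ = -153.9° (west) — does not cross 180°.
Leg 3: -80.7° → +55.2°, shortest Δλ = 135.9° (east) — does not cross 180°.
Total crossings: 0.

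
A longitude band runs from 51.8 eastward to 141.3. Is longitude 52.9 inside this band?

Yes

Band width going east from +51.8° to +141.3°: ((141.3 − 51.8) mod 360) = 89.5°.
Offset of +52.9° east of the west edge: ((52.9 − 51.8) mod 360) = 1.1°.
1.1° ≤ 89.5° ⇒ inside.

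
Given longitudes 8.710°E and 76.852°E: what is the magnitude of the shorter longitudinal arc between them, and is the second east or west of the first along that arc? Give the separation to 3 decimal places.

Raw difference: 76.852 − 8.710 = 68.142°.
Normalise into (−180°, 180°]: 68.142° stays 68.142°.
Positive ⇒ the second point lies to the east; separation 68.142°.

68.142° east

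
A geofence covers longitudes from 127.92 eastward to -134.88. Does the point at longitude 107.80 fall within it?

Band width going east from +127.92° to -134.88°: ((-134.88 − 127.92) mod 360) = 97.20°.
Offset of +107.80° east of the west edge: ((107.80 − 127.92) mod 360) = 339.88°.
339.88° > 97.20° ⇒ outside.

No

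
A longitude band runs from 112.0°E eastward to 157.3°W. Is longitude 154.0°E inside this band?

Yes

Band width going east from +112.0° to -157.3°: ((-157.3 − 112.0) mod 360) = 90.7°.
Offset of +154.0° east of the west edge: ((154.0 − 112.0) mod 360) = 42.0°.
42.0° ≤ 90.7° ⇒ inside.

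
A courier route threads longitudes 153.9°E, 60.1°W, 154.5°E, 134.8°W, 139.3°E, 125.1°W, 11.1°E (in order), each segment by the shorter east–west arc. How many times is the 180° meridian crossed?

Leg 1: +153.9° → -60.1°, shortest Δλ = 146.0° (east) — crosses 180°.
Leg 2: -60.1° → +154.5°, shortest Δλ = -145.4° (west) — crosses 180°.
Leg 3: +154.5° → -134.8°, shortest Δλ = 70.7° (east) — crosses 180°.
Leg 4: -134.8° → +139.3°, shortest Δλ = -85.9° (west) — crosses 180°.
Leg 5: +139.3° → -125.1°, shortest Δλ = 95.6° (east) — crosses 180°.
Leg 6: -125.1° → +11.1°, shortest Δλ = 136.2° (east) — does not cross 180°.
Total crossings: 5.

5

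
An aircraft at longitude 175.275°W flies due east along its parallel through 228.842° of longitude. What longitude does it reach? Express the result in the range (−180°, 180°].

53.567°E

Start at -175.275°; shift +228.842° → +53.567°.
+53.567° already lies in (−180°, 180°].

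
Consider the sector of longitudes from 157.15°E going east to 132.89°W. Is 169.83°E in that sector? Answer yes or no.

Band width going east from +157.15° to -132.89°: ((-132.89 − 157.15) mod 360) = 69.96°.
Offset of +169.83° east of the west edge: ((169.83 − 157.15) mod 360) = 12.68°.
12.68° ≤ 69.96° ⇒ inside.

Yes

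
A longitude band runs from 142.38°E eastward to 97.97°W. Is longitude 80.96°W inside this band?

Band width going east from +142.38° to -97.97°: ((-97.97 − 142.38) mod 360) = 119.65°.
Offset of -80.96° east of the west edge: ((-80.96 − 142.38) mod 360) = 136.66°.
136.66° > 119.65° ⇒ outside.

No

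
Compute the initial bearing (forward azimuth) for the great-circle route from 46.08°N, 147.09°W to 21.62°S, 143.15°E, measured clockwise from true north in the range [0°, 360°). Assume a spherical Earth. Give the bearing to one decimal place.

Δλ = 143.15 − -147.09 = 290.24°; wrapped into (−180°, 180°]: -69.76°.
θ = atan2( sin Δλ · cos φ₂ , cos φ₁ · sin φ₂ − sin φ₁ · cos φ₂ · cos Δλ )
  = atan2(-0.87224, -0.48724) = -119.188° → normalised to [0°, 360°): 240.812°.

240.8°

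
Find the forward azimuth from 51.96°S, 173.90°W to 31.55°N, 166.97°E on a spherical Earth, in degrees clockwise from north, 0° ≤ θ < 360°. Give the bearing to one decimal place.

Δλ = 166.97 − -173.90 = 340.87°; wrapped into (−180°, 180°]: -19.13°.
θ = atan2( sin Δλ · cos φ₂ , cos φ₁ · sin φ₂ − sin φ₁ · cos φ₂ · cos Δλ )
  = atan2(-0.27927, 0.95653) = -16.276° → normalised to [0°, 360°): 343.724°.

343.7°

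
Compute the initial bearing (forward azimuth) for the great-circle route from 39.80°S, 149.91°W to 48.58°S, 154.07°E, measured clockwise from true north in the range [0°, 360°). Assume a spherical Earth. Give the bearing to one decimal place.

238.3°

Δλ = 154.07 − -149.91 = 303.98°; wrapped into (−180°, 180°]: -56.02°.
θ = atan2( sin Δλ · cos φ₂ , cos φ₁ · sin φ₂ − sin φ₁ · cos φ₂ · cos Δλ )
  = atan2(-0.54860, -0.33944) = -121.746° → normalised to [0°, 360°): 238.254°.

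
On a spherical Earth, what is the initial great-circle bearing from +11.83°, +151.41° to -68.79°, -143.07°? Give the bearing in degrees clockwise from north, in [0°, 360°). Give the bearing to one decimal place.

Δλ = -143.07 − 151.41 = -294.48°; wrapped into (−180°, 180°]: 65.52°.
θ = atan2( sin Δλ · cos φ₂ , cos φ₁ · sin φ₂ − sin φ₁ · cos φ₂ · cos Δλ )
  = atan2(0.32926, -0.94319) = 160.756° → normalised to [0°, 360°): 160.756°.

160.8°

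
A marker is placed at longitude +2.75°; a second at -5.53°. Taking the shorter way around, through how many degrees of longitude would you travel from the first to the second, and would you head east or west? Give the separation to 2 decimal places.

8.28° west

Raw difference: -5.53 − 2.75 = -8.28°.
Normalise into (−180°, 180°]: -8.28° stays -8.28°.
Negative ⇒ the second point lies to the west; separation 8.28°.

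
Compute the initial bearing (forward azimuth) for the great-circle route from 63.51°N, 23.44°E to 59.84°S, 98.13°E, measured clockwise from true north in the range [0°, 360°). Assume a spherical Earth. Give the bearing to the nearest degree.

136°

Δλ = 98.13 − 23.44 = 74.69°.
θ = atan2( sin Δλ · cos φ₂ , cos φ₁ · sin φ₂ − sin φ₁ · cos φ₂ · cos Δλ )
  = atan2(0.48459, -0.50439) = 136.147° → normalised to [0°, 360°): 136.147°.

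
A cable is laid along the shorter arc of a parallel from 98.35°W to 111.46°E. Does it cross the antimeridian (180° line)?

Naïve |111.46 − -98.35| = 209.81° > 180°, so the shorter arc goes the other way round — across 180°.
Signed shortest Δλ = ((111.46 − -98.35 + 180) mod 360) − 180 = -150.19°.
Going west by 150.19° from -98.35° passes through 180° before reaching +111.46°.

Yes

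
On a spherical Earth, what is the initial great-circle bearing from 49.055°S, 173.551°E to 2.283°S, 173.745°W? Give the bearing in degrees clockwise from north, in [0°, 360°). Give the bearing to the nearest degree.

17°

Δλ = -173.745 − 173.551 = -347.296°; wrapped into (−180°, 180°]: 12.704°.
θ = atan2( sin Δλ · cos φ₂ , cos φ₁ · sin φ₂ − sin φ₁ · cos φ₂ · cos Δλ )
  = atan2(0.21974, 0.71016) = 17.193° → normalised to [0°, 360°): 17.193°.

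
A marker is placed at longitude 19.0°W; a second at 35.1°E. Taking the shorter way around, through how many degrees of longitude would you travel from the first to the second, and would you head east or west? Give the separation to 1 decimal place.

Raw difference: 35.1 − -19.0 = 54.1°.
Normalise into (−180°, 180°]: 54.1° stays 54.1°.
Positive ⇒ the second point lies to the east; separation 54.1°.

54.1° east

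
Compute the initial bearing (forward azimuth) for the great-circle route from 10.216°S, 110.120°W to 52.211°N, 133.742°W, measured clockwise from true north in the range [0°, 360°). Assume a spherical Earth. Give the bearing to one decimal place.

Δλ = -133.742 − -110.120 = -23.622°.
θ = atan2( sin Δλ · cos φ₂ , cos φ₁ · sin φ₂ − sin φ₁ · cos φ₂ · cos Δλ )
  = atan2(-0.24553, 0.87732) = -15.635° → normalised to [0°, 360°): 344.365°.

344.4°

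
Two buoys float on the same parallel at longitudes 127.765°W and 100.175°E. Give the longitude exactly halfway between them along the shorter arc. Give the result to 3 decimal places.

166.205°E

Signed shortest Δλ from -127.765° to +100.175° is -132.060°.
Midpoint longitude = -127.765° + (-132.060°)/2 = -127.765° − 66.030° = -193.795°.
Normalise into (−180°, 180°]: +166.205°.
(The naïve average (-127.765 + +100.175)/2 = -13.795° is on the wrong side of the globe.)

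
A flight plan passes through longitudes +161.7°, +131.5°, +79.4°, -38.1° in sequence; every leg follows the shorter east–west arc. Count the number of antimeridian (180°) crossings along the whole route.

0

Leg 1: +161.7° → +131.5°, shortest Δλ = -30.2° (west) — does not cross 180°.
Leg 2: +131.5° → +79.4°, shortest Δλ = -52.1° (west) — does not cross 180°.
Leg 3: +79.4° → -38.1°, shortest Δλ = -117.5° (west) — does not cross 180°.
Total crossings: 0.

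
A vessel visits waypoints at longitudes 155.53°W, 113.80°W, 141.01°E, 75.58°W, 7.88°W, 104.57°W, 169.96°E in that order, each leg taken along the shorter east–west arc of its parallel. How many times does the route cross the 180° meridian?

3

Leg 1: -155.53° → -113.80°, shortest Δλ = 41.73° (east) — does not cross 180°.
Leg 2: -113.80° → +141.01°, shortest Δλ = -105.19° (west) — crosses 180°.
Leg 3: +141.01° → -75.58°, shortest Δλ = 143.41° (east) — crosses 180°.
Leg 4: -75.58° → -7.88°, shortest Δλ = 67.7° (east) — does not cross 180°.
Leg 5: -7.88° → -104.57°, shortest Δλ = -96.69° (west) — does not cross 180°.
Leg 6: -104.57° → +169.96°, shortest Δλ = -85.47° (west) — crosses 180°.
Total crossings: 3.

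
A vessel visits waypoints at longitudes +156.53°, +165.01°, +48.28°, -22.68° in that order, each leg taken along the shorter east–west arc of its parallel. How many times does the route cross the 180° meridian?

Leg 1: +156.53° → +165.01°, shortest Δλ = 8.48° (east) — does not cross 180°.
Leg 2: +165.01° → +48.28°, shortest Δλ = -116.73° (west) — does not cross 180°.
Leg 3: +48.28° → -22.68°, shortest Δλ = -70.96° (west) — does not cross 180°.
Total crossings: 0.

0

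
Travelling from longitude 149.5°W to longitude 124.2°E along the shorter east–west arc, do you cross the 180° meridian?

Naïve |124.2 − -149.5| = 273.7° > 180°, so the shorter arc goes the other way round — across 180°.
Signed shortest Δλ = ((124.2 − -149.5 + 180) mod 360) − 180 = -86.3°.
Going west by 86.3° from -149.5° passes through 180° before reaching +124.2°.

Yes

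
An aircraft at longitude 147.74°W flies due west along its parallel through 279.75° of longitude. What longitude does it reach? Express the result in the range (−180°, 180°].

67.49°W

Start at -147.74°; shift −279.75° → -427.49°.
-427.49° lies outside (−180°, 180°]; add 360° → -67.49°.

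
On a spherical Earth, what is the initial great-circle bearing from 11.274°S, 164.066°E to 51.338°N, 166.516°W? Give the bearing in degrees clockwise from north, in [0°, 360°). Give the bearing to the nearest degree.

Δλ = -166.516 − 164.066 = -330.582°; wrapped into (−180°, 180°]: 29.418°.
θ = atan2( sin Δλ · cos φ₂ , cos φ₁ · sin φ₂ − sin φ₁ · cos φ₂ · cos Δλ )
  = atan2(0.30685, 0.87216) = 19.383° → normalised to [0°, 360°): 19.383°.

19°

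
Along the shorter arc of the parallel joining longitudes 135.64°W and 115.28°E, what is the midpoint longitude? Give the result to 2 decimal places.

Signed shortest Δλ from -135.64° to +115.28° is -109.08°.
Midpoint longitude = -135.64° + (-109.08°)/2 = -135.64° − 54.54° = -190.18°.
Normalise into (−180°, 180°]: +169.82°.
(The naïve average (-135.64 + +115.28)/2 = -10.18° is on the wrong side of the globe.)

169.82°E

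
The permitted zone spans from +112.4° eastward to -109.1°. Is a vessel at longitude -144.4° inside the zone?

Yes

Band width going east from +112.4° to -109.1°: ((-109.1 − 112.4) mod 360) = 138.5°.
Offset of -144.4° east of the west edge: ((-144.4 − 112.4) mod 360) = 103.2°.
103.2° ≤ 138.5° ⇒ inside.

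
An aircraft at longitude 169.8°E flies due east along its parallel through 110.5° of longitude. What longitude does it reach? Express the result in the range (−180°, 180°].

Start at +169.8°; shift +110.5° → +280.3°.
+280.3° lies outside (−180°, 180°]; subtract 360° → -79.7°.

79.7°W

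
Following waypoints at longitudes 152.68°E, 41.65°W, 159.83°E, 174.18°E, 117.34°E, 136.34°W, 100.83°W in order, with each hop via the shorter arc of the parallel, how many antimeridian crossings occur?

Leg 1: +152.68° → -41.65°, shortest Δλ = 165.67° (east) — crosses 180°.
Leg 2: -41.65° → +159.83°, shortest Δλ = -158.52° (west) — crosses 180°.
Leg 3: +159.83° → +174.18°, shortest Δλ = 14.35° (east) — does not cross 180°.
Leg 4: +174.18° → +117.34°, shortest Δλ = -56.84° (west) — does not cross 180°.
Leg 5: +117.34° → -136.34°, shortest Δλ = 106.32° (east) — crosses 180°.
Leg 6: -136.34° → -100.83°, shortest Δλ = 35.51° (east) — does not cross 180°.
Total crossings: 3.

3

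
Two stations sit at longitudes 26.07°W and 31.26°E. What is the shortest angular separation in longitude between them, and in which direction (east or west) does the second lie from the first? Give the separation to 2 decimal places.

Raw difference: 31.26 − -26.07 = 57.33°.
Normalise into (−180°, 180°]: 57.33° stays 57.33°.
Positive ⇒ the second point lies to the east; separation 57.33°.

57.33° east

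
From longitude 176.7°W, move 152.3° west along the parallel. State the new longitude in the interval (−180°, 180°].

Start at -176.7°; shift −152.3° → -329.0°.
-329.0° lies outside (−180°, 180°]; add 360° → +31.0°.

31.0°E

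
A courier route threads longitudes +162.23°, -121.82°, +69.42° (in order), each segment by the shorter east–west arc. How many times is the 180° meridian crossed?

Leg 1: +162.23° → -121.82°, shortest Δλ = 75.95° (east) — crosses 180°.
Leg 2: -121.82° → +69.42°, shortest Δλ = -168.76° (west) — crosses 180°.
Total crossings: 2.

2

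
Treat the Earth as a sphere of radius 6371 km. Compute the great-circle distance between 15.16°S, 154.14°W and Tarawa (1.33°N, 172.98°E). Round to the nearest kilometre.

4054 km

Δλ = 172.98 − -154.14 = 327.12°; wrapped into (−180°, 180°]: -32.88°.
Δφ = 1.33 − -15.16 = 16.49°.
a = sin²(Δφ/2) + cos φ₁ · cos φ₂ · sin²(Δλ/2) = 0.097852.
c = 2·atan2(√a, √(1−a)) = 0.63631 rad → d = 6371·c ≈ 4053.92 km.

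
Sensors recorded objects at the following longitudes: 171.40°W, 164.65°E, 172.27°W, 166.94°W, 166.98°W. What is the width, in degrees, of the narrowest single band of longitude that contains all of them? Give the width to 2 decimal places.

28.41°

Sort the longitudes: -172.27°, -171.40°, -166.98°, -166.94°, +164.65°.
Eastward gaps between consecutive values (wrapping around): 0.87°, 4.42°, 0.04°, 331.59°, 23.08°.
Largest gap = 331.59° ⇒ minimal covering band is its complement: 360° − 331.59° = 28.41°.
Band runs from +164.65° eastward to -166.94°, crossing the antimeridian.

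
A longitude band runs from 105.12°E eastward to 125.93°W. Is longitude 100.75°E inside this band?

No

Band width going east from +105.12° to -125.93°: ((-125.93 − 105.12) mod 360) = 128.95°.
Offset of +100.75° east of the west edge: ((100.75 − 105.12) mod 360) = 355.63°.
355.63° > 128.95° ⇒ outside.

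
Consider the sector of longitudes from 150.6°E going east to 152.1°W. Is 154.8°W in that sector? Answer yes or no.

Band width going east from +150.6° to -152.1°: ((-152.1 − 150.6) mod 360) = 57.3°.
Offset of -154.8° east of the west edge: ((-154.8 − 150.6) mod 360) = 54.6°.
54.6° ≤ 57.3° ⇒ inside.

Yes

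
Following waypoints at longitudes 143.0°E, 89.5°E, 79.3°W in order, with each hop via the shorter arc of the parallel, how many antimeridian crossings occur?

Leg 1: +143.0° → +89.5°, shortest Δλ = -53.5° (west) — does not cross 180°.
Leg 2: +89.5° → -79.3°, shortest Δλ = -168.8° (west) — does not cross 180°.
Total crossings: 0.

0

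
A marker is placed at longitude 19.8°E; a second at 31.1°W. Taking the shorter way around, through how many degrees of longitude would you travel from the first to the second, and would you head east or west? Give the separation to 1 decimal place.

Raw difference: -31.1 − 19.8 = -50.9°.
Normalise into (−180°, 180°]: -50.9° stays -50.9°.
Negative ⇒ the second point lies to the west; separation 50.9°.

50.9° west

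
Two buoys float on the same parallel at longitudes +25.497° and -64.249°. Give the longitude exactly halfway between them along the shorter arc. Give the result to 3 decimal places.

Signed shortest Δλ from +25.497° to -64.249° is -89.746°.
Midpoint longitude = +25.497° + (-89.746°)/2 = +25.497° − 44.873° = -19.376°.

-19.376°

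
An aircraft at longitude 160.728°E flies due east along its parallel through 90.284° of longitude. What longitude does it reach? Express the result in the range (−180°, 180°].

108.988°W

Start at +160.728°; shift +90.284° → +251.012°.
+251.012° lies outside (−180°, 180°]; subtract 360° → -108.988°.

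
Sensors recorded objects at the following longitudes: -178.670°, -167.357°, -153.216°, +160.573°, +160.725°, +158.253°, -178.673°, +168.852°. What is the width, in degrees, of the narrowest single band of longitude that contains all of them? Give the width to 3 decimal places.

48.531°

Sort the longitudes: -178.673°, -178.670°, -167.357°, -153.216°, +158.253°, +160.573°, +160.725°, +168.852°.
Eastward gaps between consecutive values (wrapping around): 0.003°, 11.313°, 14.141°, 311.469°, 2.320°, 0.152°, 8.127°, 12.475°.
Largest gap = 311.469° ⇒ minimal covering band is its complement: 360° − 311.469° = 48.531°.
Band runs from +158.253° eastward to -153.216°, crossing the antimeridian.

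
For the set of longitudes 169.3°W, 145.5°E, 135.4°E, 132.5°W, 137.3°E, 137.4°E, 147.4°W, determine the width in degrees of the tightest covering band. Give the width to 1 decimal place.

Sort the longitudes: -169.3°, -147.4°, -132.5°, +135.4°, +137.3°, +137.4°, +145.5°.
Eastward gaps between consecutive values (wrapping around): 21.9°, 14.9°, 267.9°, 1.9°, 0.1°, 8.1°, 45.2°.
Largest gap = 267.9° ⇒ minimal covering band is its complement: 360° − 267.9° = 92.1°.
Band runs from +135.4° eastward to -132.5°, crossing the antimeridian.

92.1°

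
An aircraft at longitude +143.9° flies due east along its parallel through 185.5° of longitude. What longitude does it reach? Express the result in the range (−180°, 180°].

-30.6°

Start at +143.9°; shift +185.5° → +329.4°.
+329.4° lies outside (−180°, 180°]; subtract 360° → -30.6°.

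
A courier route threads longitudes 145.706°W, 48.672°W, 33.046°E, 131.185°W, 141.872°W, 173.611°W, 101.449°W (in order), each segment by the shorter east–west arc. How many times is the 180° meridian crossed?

0

Leg 1: -145.706° → -48.672°, shortest Δλ = 97.034° (east) — does not cross 180°.
Leg 2: -48.672° → +33.046°, shortest Δλ = 81.718° (east) — does not cross 180°.
Leg 3: +33.046° → -131.185°, shortest Δλ = -164.231° (west) — does not cross 180°.
Leg 4: -131.185° → -141.872°, shortest Δλ = -10.687° (west) — does not cross 180°.
Leg 5: -141.872° → -173.611°, shortest Δλ = -31.739° (west) — does not cross 180°.
Leg 6: -173.611° → -101.449°, shortest Δλ = 72.162° (east) — does not cross 180°.
Total crossings: 0.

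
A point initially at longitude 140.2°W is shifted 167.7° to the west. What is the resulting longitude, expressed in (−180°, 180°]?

52.1°E

Start at -140.2°; shift −167.7° → -307.9°.
-307.9° lies outside (−180°, 180°]; add 360° → +52.1°.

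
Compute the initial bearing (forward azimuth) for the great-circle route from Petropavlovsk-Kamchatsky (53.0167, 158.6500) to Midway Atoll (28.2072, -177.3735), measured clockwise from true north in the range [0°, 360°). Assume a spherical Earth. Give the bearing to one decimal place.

Δλ = -177.3735 − 158.6500 = -336.0235°; wrapped into (−180°, 180°]: 23.9765°.
θ = atan2( sin Δλ · cos φ₂ , cos φ₁ · sin φ₂ − sin φ₁ · cos φ₂ · cos Δλ )
  = atan2(0.35810, -0.35886) = 135.060° → normalised to [0°, 360°): 135.060°.

135.1°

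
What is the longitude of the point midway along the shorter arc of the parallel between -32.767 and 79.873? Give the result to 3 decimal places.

+23.553°

Signed shortest Δλ from -32.767° to +79.873° is +112.640°.
Midpoint longitude = -32.767° + (+112.640°)/2 = -32.767° + 56.320° = +23.553°.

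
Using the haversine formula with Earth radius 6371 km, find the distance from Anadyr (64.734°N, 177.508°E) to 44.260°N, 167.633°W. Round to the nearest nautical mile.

Δλ = -167.633 − 177.508 = -345.141°; wrapped into (−180°, 180°]: 14.859°.
Δφ = 44.260 − 64.734 = -20.474°.
a = sin²(Δφ/2) + cos φ₁ · cos φ₂ · sin²(Δλ/2) = 0.036696.
c = 2·atan2(√a, √(1−a)) = 0.38550 rad → d = 6371·c ≈ 2456.05 km ≈ 1326.16 nmi.

1326 nmi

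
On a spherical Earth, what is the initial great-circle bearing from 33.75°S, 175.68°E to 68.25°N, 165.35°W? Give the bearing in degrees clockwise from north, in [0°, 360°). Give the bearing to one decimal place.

Δλ = -165.35 − 175.68 = -341.03°; wrapped into (−180°, 180°]: 18.97°.
θ = atan2( sin Δλ · cos φ₂ , cos φ₁ · sin φ₂ − sin φ₁ · cos φ₂ · cos Δλ )
  = atan2(0.12046, 0.96697) = 7.101° → normalised to [0°, 360°): 7.101°.

7.1°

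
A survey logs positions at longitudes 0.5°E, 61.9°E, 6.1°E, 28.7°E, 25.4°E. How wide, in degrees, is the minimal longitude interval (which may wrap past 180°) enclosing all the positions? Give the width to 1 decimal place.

Sort the longitudes: +0.5°, +6.1°, +25.4°, +28.7°, +61.9°.
Eastward gaps between consecutive values (wrapping around): 5.6°, 19.3°, 3.3°, 33.2°, 298.6°.
Largest gap = 298.6° ⇒ minimal covering band is its complement: 360° − 298.6° = 61.4°.
Band runs from +0.5° eastward to +61.9°.

61.4°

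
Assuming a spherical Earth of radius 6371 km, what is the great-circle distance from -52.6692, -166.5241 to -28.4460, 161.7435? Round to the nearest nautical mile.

2022 nmi

Δλ = 161.7435 − -166.5241 = 328.2676°; wrapped into (−180°, 180°]: -31.7324°.
Δφ = -28.4460 − -52.6692 = 24.2232°.
a = sin²(Δφ/2) + cos φ₁ · cos φ₂ · sin²(Δλ/2) = 0.083876.
c = 2·atan2(√a, √(1−a)) = 0.58765 rad → d = 6371·c ≈ 3743.89 km ≈ 2021.54 nmi.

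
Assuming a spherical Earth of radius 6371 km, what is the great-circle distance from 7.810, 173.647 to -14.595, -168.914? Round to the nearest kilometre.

Δλ = -168.914 − 173.647 = -342.561°; wrapped into (−180°, 180°]: 17.439°.
Δφ = -14.595 − 7.810 = -22.405°.
a = sin²(Δφ/2) + cos φ₁ · cos φ₂ · sin²(Δλ/2) = 0.059777.
c = 2·atan2(√a, √(1−a)) = 0.49400 rad → d = 6371·c ≈ 3147.25 km.

3147 km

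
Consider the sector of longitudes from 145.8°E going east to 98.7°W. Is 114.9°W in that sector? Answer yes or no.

Band width going east from +145.8° to -98.7°: ((-98.7 − 145.8) mod 360) = 115.5°.
Offset of -114.9° east of the west edge: ((-114.9 − 145.8) mod 360) = 99.3°.
99.3° ≤ 115.5° ⇒ inside.

Yes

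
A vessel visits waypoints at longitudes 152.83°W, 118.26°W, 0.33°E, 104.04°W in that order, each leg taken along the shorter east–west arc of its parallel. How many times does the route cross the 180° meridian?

Leg 1: -152.83° → -118.26°, shortest Δλ = 34.57° (east) — does not cross 180°.
Leg 2: -118.26° → +0.33°, shortest Δλ = 118.59° (east) — does not cross 180°.
Leg 3: +0.33° → -104.04°, shortest Δλ = -104.37° (west) — does not cross 180°.
Total crossings: 0.

0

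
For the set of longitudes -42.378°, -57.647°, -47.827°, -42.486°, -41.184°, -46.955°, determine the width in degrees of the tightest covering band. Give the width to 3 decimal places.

Sort the longitudes: -57.647°, -47.827°, -46.955°, -42.486°, -42.378°, -41.184°.
Eastward gaps between consecutive values (wrapping around): 9.820°, 0.872°, 4.469°, 0.108°, 1.194°, 343.537°.
Largest gap = 343.537° ⇒ minimal covering band is its complement: 360° − 343.537° = 16.463°.
Band runs from -57.647° eastward to -41.184°.

16.463°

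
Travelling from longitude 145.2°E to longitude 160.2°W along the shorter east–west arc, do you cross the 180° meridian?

Yes

Naïve |-160.2 − 145.2| = 305.4° > 180°, so the shorter arc goes the other way round — across 180°.
Signed shortest Δλ = ((-160.2 − 145.2 + 180) mod 360) − 180 = 54.6°.
Going east by 54.6° from +145.2° passes through 180° before reaching -160.2°.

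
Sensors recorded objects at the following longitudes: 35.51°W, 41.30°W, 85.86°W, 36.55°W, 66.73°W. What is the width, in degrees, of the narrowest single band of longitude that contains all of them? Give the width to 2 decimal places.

Sort the longitudes: -85.86°, -66.73°, -41.30°, -36.55°, -35.51°.
Eastward gaps between consecutive values (wrapping around): 19.13°, 25.43°, 4.75°, 1.04°, 309.65°.
Largest gap = 309.65° ⇒ minimal covering band is its complement: 360° − 309.65° = 50.35°.
Band runs from -85.86° eastward to -35.51°.

50.35°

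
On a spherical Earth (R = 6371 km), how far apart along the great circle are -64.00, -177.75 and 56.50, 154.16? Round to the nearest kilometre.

13612 km

Δλ = 154.16 − -177.75 = 331.91°; wrapped into (−180°, 180°]: -28.09°.
Δφ = 56.50 − -64.00 = 120.50°.
a = sin²(Δφ/2) + cos φ₁ · cos φ₂ · sin²(Δλ/2) = 0.768019.
c = 2·atan2(√a, √(1−a)) = 2.13653 rad → d = 6371·c ≈ 13611.85 km.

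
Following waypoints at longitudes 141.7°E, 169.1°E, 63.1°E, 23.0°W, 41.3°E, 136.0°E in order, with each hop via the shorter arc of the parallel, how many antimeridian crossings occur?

0

Leg 1: +141.7° → +169.1°, shortest Δλ = 27.4° (east) — does not cross 180°.
Leg 2: +169.1° → +63.1°, shortest Δλ = -106.0° (west) — does not cross 180°.
Leg 3: +63.1° → -23.0°, shortest Δλ = -86.1° (west) — does not cross 180°.
Leg 4: -23.0° → +41.3°, shortest Δλ = 64.3° (east) — does not cross 180°.
Leg 5: +41.3° → +136.0°, shortest Δλ = 94.7° (east) — does not cross 180°.
Total crossings: 0.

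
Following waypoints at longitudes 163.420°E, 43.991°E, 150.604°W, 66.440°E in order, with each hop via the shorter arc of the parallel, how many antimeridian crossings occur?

Leg 1: +163.420° → +43.991°, shortest Δλ = -119.429° (west) — does not cross 180°.
Leg 2: +43.991° → -150.604°, shortest Δλ = 165.405° (east) — crosses 180°.
Leg 3: -150.604° → +66.440°, shortest Δλ = -142.956° (west) — crosses 180°.
Total crossings: 2.

2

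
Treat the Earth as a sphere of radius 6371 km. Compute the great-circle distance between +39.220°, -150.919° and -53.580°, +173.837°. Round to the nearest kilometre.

Δλ = 173.837 − -150.919 = 324.756°; wrapped into (−180°, 180°]: -35.244°.
Δφ = -53.580 − 39.220 = -92.800°.
a = sin²(Δφ/2) + cos φ₁ · cos φ₂ · sin²(Δλ/2) = 0.566579.
c = 2·atan2(√a, √(1−a)) = 1.70435 rad → d = 6371·c ≈ 10858.42 km.

10858 km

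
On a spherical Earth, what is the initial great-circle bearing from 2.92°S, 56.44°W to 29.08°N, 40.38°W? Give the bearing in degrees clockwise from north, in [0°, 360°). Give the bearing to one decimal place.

24.6°

Δλ = -40.38 − -56.44 = 16.06°.
θ = atan2( sin Δλ · cos φ₂ , cos φ₁ · sin φ₂ − sin φ₁ · cos φ₂ · cos Δλ )
  = atan2(0.24177, 0.52818) = 24.596° → normalised to [0°, 360°): 24.596°.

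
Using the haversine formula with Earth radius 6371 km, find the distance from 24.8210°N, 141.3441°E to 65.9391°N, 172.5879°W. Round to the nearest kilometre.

5582 km

Δλ = -172.5879 − 141.3441 = -313.9320°; wrapped into (−180°, 180°]: 46.0680°.
Δφ = 65.9391 − 24.8210 = 41.1181°.
a = sin²(Δφ/2) + cos φ₁ · cos φ₂ · sin²(Δλ/2) = 0.179975.
c = 2·atan2(√a, √(1−a)) = 0.87623 rad → d = 6371·c ≈ 5582.48 km.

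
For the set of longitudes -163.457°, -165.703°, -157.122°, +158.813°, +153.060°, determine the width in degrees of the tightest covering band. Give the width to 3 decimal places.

Sort the longitudes: -165.703°, -163.457°, -157.122°, +153.060°, +158.813°.
Eastward gaps between consecutive values (wrapping around): 2.246°, 6.335°, 310.182°, 5.753°, 35.484°.
Largest gap = 310.182° ⇒ minimal covering band is its complement: 360° − 310.182° = 49.818°.
Band runs from +153.060° eastward to -157.122°, crossing the antimeridian.

49.818°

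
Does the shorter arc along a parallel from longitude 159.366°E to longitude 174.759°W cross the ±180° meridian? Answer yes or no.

Naïve |-174.759 − 159.366| = 334.125° > 180°, so the shorter arc goes the other way round — across 180°.
Signed shortest Δλ = ((-174.759 − 159.366 + 180) mod 360) − 180 = 25.875°.
Going east by 25.875° from +159.366° passes through 180° before reaching -174.759°.

Yes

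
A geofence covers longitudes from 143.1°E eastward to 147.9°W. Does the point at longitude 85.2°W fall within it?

Band width going east from +143.1° to -147.9°: ((-147.9 − 143.1) mod 360) = 69.0°.
Offset of -85.2° east of the west edge: ((-85.2 − 143.1) mod 360) = 131.7°.
131.7° > 69.0° ⇒ outside.

No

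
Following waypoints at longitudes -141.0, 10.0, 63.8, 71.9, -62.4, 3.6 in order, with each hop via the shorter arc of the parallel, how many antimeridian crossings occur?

Leg 1: -141.0° → +10.0°, shortest Δλ = 151.0° (east) — does not cross 180°.
Leg 2: +10.0° → +63.8°, shortest Δλ = 53.8° (east) — does not cross 180°.
Leg 3: +63.8° → +71.9°, shortest Δλ = 8.1° (east) — does not cross 180°.
Leg 4: +71.9° → -62.4°, shortest Δλ = -134.3° (west) — does not cross 180°.
Leg 5: -62.4° → +3.6°, shortest Δλ = 66.0° (east) — does not cross 180°.
Total crossings: 0.

0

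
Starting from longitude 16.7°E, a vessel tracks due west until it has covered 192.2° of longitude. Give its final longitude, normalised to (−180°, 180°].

175.5°W

Start at +16.7°; shift −192.2° → -175.5°.
-175.5° already lies in (−180°, 180°].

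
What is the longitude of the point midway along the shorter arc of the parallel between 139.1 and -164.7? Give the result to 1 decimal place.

Signed shortest Δλ from +139.1° to -164.7° is +56.2°.
Midpoint longitude = +139.1° + (+56.2°)/2 = +139.1° + 28.1° = +167.2°.
(The naïve average (+139.1 + -164.7)/2 = -12.8° is on the wrong side of the globe.)

+167.2°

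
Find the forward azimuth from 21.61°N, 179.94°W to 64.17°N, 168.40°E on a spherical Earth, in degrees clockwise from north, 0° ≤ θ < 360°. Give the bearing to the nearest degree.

Δλ = 168.40 − -179.94 = 348.34°; wrapped into (−180°, 180°]: -11.66°.
θ = atan2( sin Δλ · cos φ₂ , cos φ₁ · sin φ₂ − sin φ₁ · cos φ₂ · cos Δλ )
  = atan2(-0.08806, 0.67967) = -7.382° → normalised to [0°, 360°): 352.618°.

353°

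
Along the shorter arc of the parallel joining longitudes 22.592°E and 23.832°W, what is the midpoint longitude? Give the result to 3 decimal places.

Signed shortest Δλ from +22.592° to -23.832° is -46.424°.
Midpoint longitude = +22.592° + (-46.424°)/2 = +22.592° − 23.212° = -0.620°.

0.620°W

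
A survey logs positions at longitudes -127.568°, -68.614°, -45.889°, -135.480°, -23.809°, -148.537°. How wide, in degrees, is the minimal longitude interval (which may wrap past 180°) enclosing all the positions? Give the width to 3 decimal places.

Sort the longitudes: -148.537°, -135.480°, -127.568°, -68.614°, -45.889°, -23.809°.
Eastward gaps between consecutive values (wrapping around): 13.057°, 7.912°, 58.954°, 22.725°, 22.080°, 235.272°.
Largest gap = 235.272° ⇒ minimal covering band is its complement: 360° − 235.272° = 124.728°.
Band runs from -148.537° eastward to -23.809°.

124.728°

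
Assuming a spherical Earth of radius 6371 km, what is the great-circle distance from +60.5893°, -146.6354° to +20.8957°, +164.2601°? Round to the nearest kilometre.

Δλ = 164.2601 − -146.6354 = 310.8955°; wrapped into (−180°, 180°]: -49.1045°.
Δφ = 20.8957 − 60.5893 = -39.6936°.
a = sin²(Δφ/2) + cos φ₁ · cos φ₂ · sin²(Δλ/2) = 0.194475.
c = 2·atan2(√a, √(1−a)) = 0.91341 rad → d = 6371·c ≈ 5819.34 km.

5819 km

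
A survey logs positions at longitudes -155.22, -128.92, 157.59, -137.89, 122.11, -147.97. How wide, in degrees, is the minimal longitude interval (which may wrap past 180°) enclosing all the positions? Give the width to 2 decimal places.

Sort the longitudes: -155.22°, -147.97°, -137.89°, -128.92°, +122.11°, +157.59°.
Eastward gaps between consecutive values (wrapping around): 7.25°, 10.08°, 8.97°, 251.03°, 35.48°, 47.19°.
Largest gap = 251.03° ⇒ minimal covering band is its complement: 360° − 251.03° = 108.97°.
Band runs from +122.11° eastward to -128.92°, crossing the antimeridian.

108.97°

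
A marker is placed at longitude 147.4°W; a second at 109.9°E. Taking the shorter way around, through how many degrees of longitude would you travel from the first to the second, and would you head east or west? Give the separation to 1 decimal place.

Raw difference: 109.9 − -147.4 = 257.3°.
Normalise into (−180°, 180°]: 257.3° − 360° = -102.7°.
Negative ⇒ the second point lies to the west; separation 102.7°.

102.7° west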